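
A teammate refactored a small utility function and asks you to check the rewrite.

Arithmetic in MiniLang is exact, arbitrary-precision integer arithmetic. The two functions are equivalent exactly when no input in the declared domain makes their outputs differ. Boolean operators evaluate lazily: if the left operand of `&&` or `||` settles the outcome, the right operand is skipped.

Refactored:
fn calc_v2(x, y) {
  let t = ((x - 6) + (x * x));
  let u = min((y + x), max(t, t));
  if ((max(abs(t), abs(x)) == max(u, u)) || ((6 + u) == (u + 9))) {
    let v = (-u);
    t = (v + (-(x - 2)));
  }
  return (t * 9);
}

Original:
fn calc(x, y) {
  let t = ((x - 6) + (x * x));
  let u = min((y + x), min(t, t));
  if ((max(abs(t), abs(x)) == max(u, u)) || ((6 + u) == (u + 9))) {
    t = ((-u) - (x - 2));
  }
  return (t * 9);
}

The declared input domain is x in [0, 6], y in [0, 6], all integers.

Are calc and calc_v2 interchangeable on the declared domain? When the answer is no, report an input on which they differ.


The one real change (`min(t, t)` became `max(t, t)`) has no effect anywhere in the declared ranges.
Spot check at x=2, y=2 — calc: t = 0; u = 0; ((max(abs(t), abs(x)) == max(u, u)) || ((6 + u) == (u + 9))) -> false; return 0. calc_v2: t = 0; u = 0; ((max(abs(t), abs(x)) == max(u, u)) || ((6 + u) == (u + 9))) -> false; return 0. Both give 0.
Sweeping the whole domain (49 inputs) finds no disagreement.
verdict: equivalent


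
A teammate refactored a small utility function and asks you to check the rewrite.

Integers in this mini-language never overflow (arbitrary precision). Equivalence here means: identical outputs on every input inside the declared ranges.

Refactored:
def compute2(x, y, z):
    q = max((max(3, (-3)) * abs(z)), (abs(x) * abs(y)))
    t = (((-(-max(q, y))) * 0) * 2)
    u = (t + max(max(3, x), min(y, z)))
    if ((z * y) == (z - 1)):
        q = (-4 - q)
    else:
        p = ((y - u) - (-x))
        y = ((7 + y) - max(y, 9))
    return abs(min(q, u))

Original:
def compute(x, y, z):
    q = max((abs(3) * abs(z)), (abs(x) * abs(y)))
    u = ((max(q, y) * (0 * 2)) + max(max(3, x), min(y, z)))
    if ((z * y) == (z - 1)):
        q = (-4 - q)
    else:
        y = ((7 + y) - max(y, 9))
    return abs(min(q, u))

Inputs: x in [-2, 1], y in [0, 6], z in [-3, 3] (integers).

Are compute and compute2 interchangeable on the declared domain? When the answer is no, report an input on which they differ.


Comparing the listings, the differences include: min/max/abs usage differs; statement counts differ; arithmetic usage differs; constant usage differs; local variable names differ.
Spot check at x=-1, y=0, z=1 — compute: q becomes 3; next u becomes 3; next ((z * y) == (z - 1)) evaluates to true; next q becomes -7; next final value 7. compute2: q becomes 3; next t becomes 0; next u becomes 3; next ((z * y) == (z - 1)) evaluates to true; next q becomes -7; next final value 7. Both give 7.
Checked all 196 inputs in the declared domain: the outputs agree on every one.
verdict: equivalent


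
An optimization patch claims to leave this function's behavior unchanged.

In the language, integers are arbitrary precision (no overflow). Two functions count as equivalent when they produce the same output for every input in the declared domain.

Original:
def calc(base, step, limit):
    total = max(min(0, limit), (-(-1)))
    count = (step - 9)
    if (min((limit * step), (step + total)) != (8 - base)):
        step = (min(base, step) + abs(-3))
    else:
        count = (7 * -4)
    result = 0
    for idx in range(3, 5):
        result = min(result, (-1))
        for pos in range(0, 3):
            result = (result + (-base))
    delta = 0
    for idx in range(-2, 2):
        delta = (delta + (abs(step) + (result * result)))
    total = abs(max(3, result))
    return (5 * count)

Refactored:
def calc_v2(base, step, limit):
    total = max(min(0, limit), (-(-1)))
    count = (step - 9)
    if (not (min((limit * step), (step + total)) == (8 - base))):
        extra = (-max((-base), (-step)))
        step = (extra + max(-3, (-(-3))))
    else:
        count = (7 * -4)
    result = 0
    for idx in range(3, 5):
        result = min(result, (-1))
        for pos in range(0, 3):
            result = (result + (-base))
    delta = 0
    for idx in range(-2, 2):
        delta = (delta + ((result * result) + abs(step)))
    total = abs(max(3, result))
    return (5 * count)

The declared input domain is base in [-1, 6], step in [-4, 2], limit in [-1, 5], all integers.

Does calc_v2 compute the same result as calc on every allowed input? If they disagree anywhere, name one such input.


Equivalent — the differences include comparison usage differs, statement counts differ, constant usage differs, min/max/abs usage differs, local variable names differ, boolean connective usage differs, yet no declared input distinguishes the two.
As a probe, take base=1, step=-2, limit=-1: calc runs total=1, then count=-11, then (min((limit * step), (step + total)) != (8 - base)) is true, then step=1, then result=0, then (idx=3), then result=-1, then (pos=0), then result=-2, then (pos=1), then result=-3, then (pos=2), then result=-4, then (idx=4), then result=-4, then (pos=0), then result=-5, then (pos=1), then result=-6, then (pos=2), then result=-7, then delta=0, then (idx=-2), then delta=50, then (idx=-1), then delta=100, then (idx=0), then delta=150, then (idx=1), then delta=200, then total=3, then returns -55; calc_v2 runs total=1, then count=-11, then (not (min((limit * step), (step + total)) == (8 - base))) is true, then extra=-2, then step=1, then result=0, then (idx=3), then result=-1, then (pos=0), then result=-2, then (pos=1), then result=-3, then (pos=2), then result=-4, then (idx=4), then result=-4, then (pos=0), then result=-5, then (pos=1), then result=-6, then (pos=2), then result=-7, then delta=0, then (idx=-2), then delta=50, then (idx=-1), then delta=100, then (idx=0), then delta=150, then (idx=1), then delta=200, then total=3, then returns -55; both end at -55.
Checked all 392 inputs in the declared domain: the outputs agree on every one.
verdict: equivalent


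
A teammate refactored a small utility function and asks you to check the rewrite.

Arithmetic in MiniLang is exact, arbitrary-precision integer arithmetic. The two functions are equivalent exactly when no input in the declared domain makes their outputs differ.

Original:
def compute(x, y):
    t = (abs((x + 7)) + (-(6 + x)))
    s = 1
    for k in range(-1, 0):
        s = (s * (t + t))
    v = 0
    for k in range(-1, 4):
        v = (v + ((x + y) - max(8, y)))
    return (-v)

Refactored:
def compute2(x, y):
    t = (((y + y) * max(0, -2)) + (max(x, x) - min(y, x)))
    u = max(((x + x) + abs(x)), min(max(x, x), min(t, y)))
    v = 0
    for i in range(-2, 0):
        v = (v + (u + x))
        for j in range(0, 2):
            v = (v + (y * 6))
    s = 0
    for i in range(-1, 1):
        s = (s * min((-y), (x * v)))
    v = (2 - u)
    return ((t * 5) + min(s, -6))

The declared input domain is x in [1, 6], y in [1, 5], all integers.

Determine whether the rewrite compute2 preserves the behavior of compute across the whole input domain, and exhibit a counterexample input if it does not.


Not equivalent: x=1, y=1 separates them (30 vs -6).
compute: t = 1; s = 1; [k=-1]; s = 2; v = 0; [k=-1]; v = -6; [k=0]; v = -12; [k=1]; v = -18; [k=2]; v = -24; [k=3]; v = -30; return 30
compute2: t = 0; u = 3; v = 0; [i=-2]; v = 4; [j=0]; v = 10; [j=1]; v = 16; [i=-1]; v = 20; [j=0]; v = 26; [j=1]; v = 32; s = 0; [i=-1]; s = 0; [i=0]; s = 0; v = -1; return -6
verdict: not equivalent; witness: x=1, y=1


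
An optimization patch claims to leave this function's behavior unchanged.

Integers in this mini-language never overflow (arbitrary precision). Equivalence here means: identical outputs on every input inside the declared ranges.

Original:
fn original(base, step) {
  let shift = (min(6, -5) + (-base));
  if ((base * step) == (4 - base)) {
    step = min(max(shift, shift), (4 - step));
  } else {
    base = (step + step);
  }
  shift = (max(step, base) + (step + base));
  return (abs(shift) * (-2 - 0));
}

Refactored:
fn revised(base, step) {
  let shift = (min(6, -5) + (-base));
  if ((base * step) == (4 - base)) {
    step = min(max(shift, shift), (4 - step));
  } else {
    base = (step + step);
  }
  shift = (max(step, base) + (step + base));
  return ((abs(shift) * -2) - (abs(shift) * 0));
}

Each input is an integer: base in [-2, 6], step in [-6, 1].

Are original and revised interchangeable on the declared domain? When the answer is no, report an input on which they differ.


Changes here: arithmetic usage differs; min/max/abs usage differs; the full 72-point sweep finds no disagreement.
verdict: equivalent


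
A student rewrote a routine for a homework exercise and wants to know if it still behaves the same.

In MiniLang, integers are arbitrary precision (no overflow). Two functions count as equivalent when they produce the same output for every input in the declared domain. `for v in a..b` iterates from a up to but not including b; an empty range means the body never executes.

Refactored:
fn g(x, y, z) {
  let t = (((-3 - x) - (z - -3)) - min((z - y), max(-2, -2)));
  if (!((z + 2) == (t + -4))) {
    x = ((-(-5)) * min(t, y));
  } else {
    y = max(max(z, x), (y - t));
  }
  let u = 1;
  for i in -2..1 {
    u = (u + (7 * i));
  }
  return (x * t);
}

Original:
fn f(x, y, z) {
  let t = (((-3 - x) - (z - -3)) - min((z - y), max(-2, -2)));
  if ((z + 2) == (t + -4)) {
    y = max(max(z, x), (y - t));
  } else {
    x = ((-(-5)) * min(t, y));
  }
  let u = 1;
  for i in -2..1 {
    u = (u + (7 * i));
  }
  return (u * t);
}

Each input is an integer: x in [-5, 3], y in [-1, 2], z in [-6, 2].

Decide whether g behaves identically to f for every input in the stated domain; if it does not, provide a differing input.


The rewrite breaks on x=-5, y=-1, z=-6, where the results are -200 and -50.
f: t = 10; ((z + 2) == (t + -4)) -> false; x = -5; u = 1; [i=-2]; u = -13; [i=-1]; u = -20; [i=0]; u = -20; return -200
g: t = 10; (!((z + 2) == (t + -4))) -> true; x = -5; u = 1; [i=-2]; u = -13; [i=-1]; u = -20; [i=0]; u = -20; return -50
verdict: not equivalent; witness: x=-5, y=-1, z=-6


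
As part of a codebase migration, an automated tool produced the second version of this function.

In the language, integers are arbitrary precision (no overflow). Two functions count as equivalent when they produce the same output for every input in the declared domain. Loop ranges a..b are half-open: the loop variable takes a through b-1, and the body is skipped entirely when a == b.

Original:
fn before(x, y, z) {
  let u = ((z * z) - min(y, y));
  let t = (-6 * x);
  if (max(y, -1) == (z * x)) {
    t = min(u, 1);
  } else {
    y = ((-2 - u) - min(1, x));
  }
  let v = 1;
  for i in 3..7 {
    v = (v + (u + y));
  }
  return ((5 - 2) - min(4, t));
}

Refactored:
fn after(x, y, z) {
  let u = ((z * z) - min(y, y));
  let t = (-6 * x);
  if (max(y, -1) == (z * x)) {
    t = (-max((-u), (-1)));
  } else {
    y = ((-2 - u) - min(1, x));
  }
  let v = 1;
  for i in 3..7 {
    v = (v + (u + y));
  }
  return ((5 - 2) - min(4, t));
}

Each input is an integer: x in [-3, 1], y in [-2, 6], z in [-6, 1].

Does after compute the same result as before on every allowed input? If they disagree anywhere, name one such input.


Comparing the listings, the differences include: min/max/abs usage differs.
One worked example (x=-2, y=3, z=-1) — before: u = -2; t = 12; (max(y, -1) == (z * x)) -> false; y = 2; v = 1; [i=3]; v = 1; [i=4]; v = 1; [i=5]; v = 1; [i=6]; v = 1; return -1; after: u = -2; t = 12; (max(y, -1) == (z * x)) -> false; y = 2; v = 1; [i=3]; v = 1; [i=4]; v = 1; [i=5]; v = 1; [i=6]; v = 1; return -1; agreement on -1.
An exhaustive pass over the 360 declared inputs shows identical outputs.
verdict: equivalent


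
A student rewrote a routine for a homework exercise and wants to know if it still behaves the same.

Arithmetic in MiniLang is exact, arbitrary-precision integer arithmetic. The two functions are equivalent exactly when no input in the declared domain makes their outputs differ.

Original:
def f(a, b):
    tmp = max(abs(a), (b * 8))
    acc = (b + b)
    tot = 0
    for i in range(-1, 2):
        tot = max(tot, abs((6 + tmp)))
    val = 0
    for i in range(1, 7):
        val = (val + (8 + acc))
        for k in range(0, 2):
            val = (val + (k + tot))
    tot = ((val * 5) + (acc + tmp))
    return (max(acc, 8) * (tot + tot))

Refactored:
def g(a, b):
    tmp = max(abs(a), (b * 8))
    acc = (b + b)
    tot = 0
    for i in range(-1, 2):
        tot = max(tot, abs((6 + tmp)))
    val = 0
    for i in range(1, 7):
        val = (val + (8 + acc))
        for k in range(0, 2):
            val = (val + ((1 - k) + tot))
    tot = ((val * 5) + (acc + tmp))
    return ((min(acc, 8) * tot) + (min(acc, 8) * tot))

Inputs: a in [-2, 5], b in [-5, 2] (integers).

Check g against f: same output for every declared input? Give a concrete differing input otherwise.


Consider the input a=-2, b=-5.
f: tmp = 2; acc = -10; tot = 0; [i=-1]; tot = 8; [i=0]; tot = 8; [i=1]; tot = 8; val = 0; [i=1]; val = -2; [k=0]; val = 6; [k=1]; val = 15; [i=2]; val = 13; [k=0]; val = 21; [k=1]; val = 30; [i=3]; val = 28; [k=0]; val = 36; [k=1]; val = 45; [i=4]; val = 43; [k=0]; val = 51; [k=1]; val = 60; [i=5]; val = 58; [k=0]; val = 66; [k=1]; val = 75; [i=6]; val = 73; [k=0]; val = 81; [k=1]; val = 90; tot = 442; return 7072
g: tmp = 2; acc = -10; tot = 0; [i=-1]; tot = 8; [i=0]; tot = 8; [i=1]; tot = 8; val = 0; [i=1]; val = -2; [k=0]; val = 7; [k=1]; val = 15; [i=2]; val = 13; [k=0]; val = 22; [k=1]; val = 30; [i=3]; val = 28; [k=0]; val = 37; [k=1]; val = 45; [i=4]; val = 43; [k=0]; val = 52; [k=1]; val = 60; [i=5]; val = 58; [k=0]; val = 67; [k=1]; val = 75; [i=6]; val = 73; [k=0]; val = 82; [k=1]; val = 90; tot = 442; return -8840
7072 against -8840: the behavior changed.
verdict: not equivalent; witness: a=-2, b=-5


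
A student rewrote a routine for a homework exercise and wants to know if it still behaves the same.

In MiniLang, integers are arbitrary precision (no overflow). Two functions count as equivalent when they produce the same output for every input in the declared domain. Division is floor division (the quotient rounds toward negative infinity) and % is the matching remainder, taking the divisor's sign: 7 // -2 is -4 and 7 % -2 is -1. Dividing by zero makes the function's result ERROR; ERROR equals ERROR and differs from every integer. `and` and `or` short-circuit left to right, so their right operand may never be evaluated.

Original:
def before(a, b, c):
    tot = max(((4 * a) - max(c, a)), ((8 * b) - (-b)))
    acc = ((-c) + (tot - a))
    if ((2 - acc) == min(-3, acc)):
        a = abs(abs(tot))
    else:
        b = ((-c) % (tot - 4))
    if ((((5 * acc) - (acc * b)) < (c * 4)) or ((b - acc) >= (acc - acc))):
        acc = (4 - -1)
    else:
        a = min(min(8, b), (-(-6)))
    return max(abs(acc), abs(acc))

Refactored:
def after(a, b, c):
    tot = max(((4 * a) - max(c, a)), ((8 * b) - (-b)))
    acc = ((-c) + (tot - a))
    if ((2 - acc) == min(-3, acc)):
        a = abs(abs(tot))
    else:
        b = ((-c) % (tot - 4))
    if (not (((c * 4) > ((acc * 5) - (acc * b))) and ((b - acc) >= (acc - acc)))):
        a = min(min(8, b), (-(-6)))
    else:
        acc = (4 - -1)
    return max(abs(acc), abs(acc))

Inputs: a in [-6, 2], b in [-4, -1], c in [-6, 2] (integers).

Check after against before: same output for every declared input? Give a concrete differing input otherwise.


These are not equivalent — on a=-6, b=-4, c=-6 the outputs split (5 vs 6).
before: tot := -18 | acc := -6 | ((2 - acc) == min(-3, acc)): false | b := -16 | ((((5 * acc) - (acc * b)) < (c * 4)) or ((b - acc) >= (acc - acc))): true | acc := 5 | result 5
after: tot := -18 | acc := -6 | ((2 - acc) == min(-3, acc)): false | b := -16 | (not (((c * 4) > ((acc * 5) - (acc * b))) and ((b - acc) >= (acc - acc)))): true | a := -16 | result 6
verdict: not equivalent; witness: a=-6, b=-4, c=-6


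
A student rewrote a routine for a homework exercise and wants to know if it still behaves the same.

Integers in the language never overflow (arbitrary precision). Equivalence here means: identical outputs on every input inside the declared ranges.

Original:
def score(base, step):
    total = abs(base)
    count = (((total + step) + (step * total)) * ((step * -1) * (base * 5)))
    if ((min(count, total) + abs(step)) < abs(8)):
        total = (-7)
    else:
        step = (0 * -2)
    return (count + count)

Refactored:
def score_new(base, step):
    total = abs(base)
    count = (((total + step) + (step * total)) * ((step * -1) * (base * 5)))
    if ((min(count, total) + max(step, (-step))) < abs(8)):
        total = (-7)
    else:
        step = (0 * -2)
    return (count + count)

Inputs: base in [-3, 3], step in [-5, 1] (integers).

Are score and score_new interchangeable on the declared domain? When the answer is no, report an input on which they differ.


Equivalent — the differences include min/max/abs usage differs, yet no declared input distinguishes the two.
Tracing base=-3, step=-5: score: total=3, then count=1275, then ((min(count, total) + abs(step)) < abs(8)) is false, then step=0, then returns 2550 | score_new: total=3, then count=1275, then ((min(count, total) + max(step, (-step))) < abs(8)) is false, then step=0, then returns 2550 — matching result 2550.
Across all 49 domain points the two functions coincide.
verdict: equivalent


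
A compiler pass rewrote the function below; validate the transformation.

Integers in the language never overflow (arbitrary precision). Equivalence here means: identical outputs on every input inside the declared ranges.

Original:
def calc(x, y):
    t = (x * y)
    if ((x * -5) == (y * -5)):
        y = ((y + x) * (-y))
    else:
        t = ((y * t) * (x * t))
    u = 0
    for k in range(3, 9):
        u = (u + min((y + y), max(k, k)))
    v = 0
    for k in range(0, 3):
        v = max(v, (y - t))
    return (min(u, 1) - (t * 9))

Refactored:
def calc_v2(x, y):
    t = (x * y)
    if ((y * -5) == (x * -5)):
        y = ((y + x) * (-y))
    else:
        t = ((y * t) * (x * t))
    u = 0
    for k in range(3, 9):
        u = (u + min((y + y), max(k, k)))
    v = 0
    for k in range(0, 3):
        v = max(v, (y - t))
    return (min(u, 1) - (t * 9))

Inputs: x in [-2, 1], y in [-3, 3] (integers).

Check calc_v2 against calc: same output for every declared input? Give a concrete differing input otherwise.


Equivalent — the differences include same computation, different form, yet no declared input distinguishes the two.
Spot check at x=1, y=1 — calc: t := 1 | ((x * -5) == (y * -5)): true | y := -2 | u := 0 | iter k=3: | u := -4 | iter k=4: | u := -8 | iter k=5: | u := -12 | iter k=6: | u := -16 | iter k=7: | u := -20 | iter k=8: | u := -24 | v := 0 | iter k=0: | v := 0 | iter k=1: | v := 0 | iter k=2: | v := 0 | result -33. calc_v2: t := 1 | ((y * -5) == (x * -5)): true | y := -2 | u := 0 | iter k=3: | u := -4 | iter k=4: | u := -8 | iter k=5: | u := -12 | iter k=6: | u := -16 | iter k=7: | u := -20 | iter k=8: | u := -24 | v := 0 | iter k=0: | v := 0 | iter k=1: | v := 0 | iter k=2: | v := 0 | result -33. Both give -33.
Across all 28 domain points the two functions coincide.
verdict: equivalent


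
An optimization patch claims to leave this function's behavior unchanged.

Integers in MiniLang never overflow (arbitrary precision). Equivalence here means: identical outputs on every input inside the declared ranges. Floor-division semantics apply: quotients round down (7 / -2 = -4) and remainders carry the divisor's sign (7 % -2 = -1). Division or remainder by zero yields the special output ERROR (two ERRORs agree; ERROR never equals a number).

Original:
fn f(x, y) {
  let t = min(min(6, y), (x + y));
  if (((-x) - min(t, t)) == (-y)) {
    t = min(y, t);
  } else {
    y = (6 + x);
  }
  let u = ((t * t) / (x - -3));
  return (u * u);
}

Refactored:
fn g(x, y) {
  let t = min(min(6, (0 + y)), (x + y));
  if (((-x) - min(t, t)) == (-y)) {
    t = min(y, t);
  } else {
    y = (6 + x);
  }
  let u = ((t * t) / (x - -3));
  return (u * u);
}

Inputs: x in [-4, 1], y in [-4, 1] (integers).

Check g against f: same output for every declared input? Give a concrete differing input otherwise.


Differences: arithmetic usage differs; and constant usage differs — yet all 36 inputs agree.
verdict: equivalent


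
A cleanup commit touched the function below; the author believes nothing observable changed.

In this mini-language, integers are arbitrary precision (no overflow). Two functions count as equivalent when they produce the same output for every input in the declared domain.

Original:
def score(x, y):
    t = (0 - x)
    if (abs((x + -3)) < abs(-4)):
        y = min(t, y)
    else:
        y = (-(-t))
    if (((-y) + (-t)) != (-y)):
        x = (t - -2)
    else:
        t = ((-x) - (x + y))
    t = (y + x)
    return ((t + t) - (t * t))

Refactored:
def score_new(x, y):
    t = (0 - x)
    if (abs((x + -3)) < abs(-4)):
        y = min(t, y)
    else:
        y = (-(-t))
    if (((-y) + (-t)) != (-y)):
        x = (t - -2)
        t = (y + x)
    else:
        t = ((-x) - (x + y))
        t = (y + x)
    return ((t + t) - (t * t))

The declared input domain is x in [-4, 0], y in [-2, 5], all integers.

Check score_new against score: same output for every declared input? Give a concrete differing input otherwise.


Behavior is preserved: although statement counts differ; arithmetic usage differs, the outputs never diverge.
As a probe, take x=-2, y=1: score runs t := 2 | (abs((x + -3)) < abs(-4)): false | y := 2 | (((-y) + (-t)) != (-y)): true | x := 4 | t := 6 | result -24; score_new runs t := 2 | (abs((x + -3)) < abs(-4)): false | y := 2 | (((-y) + (-t)) != (-y)): true | x := 4 | t := 6 | result -24; both end at -24.
Sweeping the whole domain (40 inputs) finds no disagreement.
verdict: equivalent


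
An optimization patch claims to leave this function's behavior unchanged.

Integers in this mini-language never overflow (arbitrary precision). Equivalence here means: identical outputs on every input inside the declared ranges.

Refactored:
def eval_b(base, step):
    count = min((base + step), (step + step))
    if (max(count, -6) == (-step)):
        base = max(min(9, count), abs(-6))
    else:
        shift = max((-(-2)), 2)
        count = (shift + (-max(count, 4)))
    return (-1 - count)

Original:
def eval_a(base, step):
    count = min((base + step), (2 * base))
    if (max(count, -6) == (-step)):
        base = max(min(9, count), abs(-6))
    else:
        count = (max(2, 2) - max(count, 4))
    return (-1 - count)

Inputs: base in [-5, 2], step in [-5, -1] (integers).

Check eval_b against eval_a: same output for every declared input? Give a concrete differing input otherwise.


Evaluate both at base=2, step=-1.
eval_a: count := 1 | (max(count, -6) == (-step)): true | base := 6 | result -2
eval_b: count := -2 | (max(count, -6) == (-step)): false | shift := 2 | count := -2 | result 1
-2 != 1, so the rewrite changes behavior.
verdict: not equivalent; witness: base=2, step=-1


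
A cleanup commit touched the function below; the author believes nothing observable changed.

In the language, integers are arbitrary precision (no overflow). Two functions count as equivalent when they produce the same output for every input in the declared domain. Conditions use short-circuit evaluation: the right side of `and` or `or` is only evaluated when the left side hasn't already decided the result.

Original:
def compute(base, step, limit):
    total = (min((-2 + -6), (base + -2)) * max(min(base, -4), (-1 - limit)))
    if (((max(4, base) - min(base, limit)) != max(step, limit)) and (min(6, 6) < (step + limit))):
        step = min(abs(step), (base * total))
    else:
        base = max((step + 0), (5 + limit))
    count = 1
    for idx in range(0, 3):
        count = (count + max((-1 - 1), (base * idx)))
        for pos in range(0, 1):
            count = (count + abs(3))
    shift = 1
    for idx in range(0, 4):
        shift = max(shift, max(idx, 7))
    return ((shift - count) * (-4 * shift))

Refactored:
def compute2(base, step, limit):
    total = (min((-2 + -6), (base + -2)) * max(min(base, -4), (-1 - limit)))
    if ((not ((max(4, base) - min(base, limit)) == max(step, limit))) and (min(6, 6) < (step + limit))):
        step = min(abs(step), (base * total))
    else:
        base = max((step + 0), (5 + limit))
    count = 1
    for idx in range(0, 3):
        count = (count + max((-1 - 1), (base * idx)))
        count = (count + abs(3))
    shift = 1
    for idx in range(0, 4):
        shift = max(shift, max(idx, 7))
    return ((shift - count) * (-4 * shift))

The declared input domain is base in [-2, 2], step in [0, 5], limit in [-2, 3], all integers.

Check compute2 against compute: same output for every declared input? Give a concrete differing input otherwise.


The two versions differ — the changes include loop structure differs, and statement counts differ, and boolean connective usage differs, and local variable names differ, and comparison usage differs.
One worked example (base=0, step=5, limit=2) — compute: total := 24 | (((max(4, base) - min(base, limit)) != max(step, limit)) and (min(6, 6) < (step + limit))): true | step := 0 | count := 1 | iter idx=0: | count := 1 | iter pos=0: | count := 4 | iter idx=1: | count := 4 | iter pos=0: | count := 7 | iter idx=2: | count := 7 | iter pos=0: | count := 10 | shift := 1 | iter idx=0: | shift := 7 | iter idx=1: | shift := 7 | iter idx=2: | shift := 7 | iter idx=3: | shift := 7 | result 84; compute2: total := 24 | ((not ((max(4, base) - min(base, limit)) == max(step, limit))) and (min(6, 6) < (step + limit))): true | step := 0 | count := 1 | iter idx=0: | count := 1 | count := 4 | iter idx=1: | count := 4 | count := 7 | iter idx=2: | count := 7 | count := 10 | shift := 1 | iter idx=0: | shift := 7 | iter idx=1: | shift := 7 | iter idx=2: | shift := 7 | iter idx=3: | shift := 7 | result 84; agreement on 84.
An exhaustive pass over the 180 declared inputs shows identical outputs.
verdict: equivalent


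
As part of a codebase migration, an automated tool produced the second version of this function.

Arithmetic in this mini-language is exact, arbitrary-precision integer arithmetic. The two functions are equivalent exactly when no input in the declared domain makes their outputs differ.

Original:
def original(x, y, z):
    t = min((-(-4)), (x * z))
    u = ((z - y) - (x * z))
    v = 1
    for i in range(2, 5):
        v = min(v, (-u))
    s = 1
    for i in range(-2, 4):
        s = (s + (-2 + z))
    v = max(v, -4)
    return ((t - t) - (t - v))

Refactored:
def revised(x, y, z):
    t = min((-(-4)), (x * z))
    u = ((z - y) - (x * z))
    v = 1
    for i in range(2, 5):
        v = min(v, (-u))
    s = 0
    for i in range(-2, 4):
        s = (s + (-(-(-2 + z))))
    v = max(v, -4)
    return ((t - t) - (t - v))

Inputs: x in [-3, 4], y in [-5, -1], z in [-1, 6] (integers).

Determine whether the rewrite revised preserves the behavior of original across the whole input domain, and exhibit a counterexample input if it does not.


Equivalent. The one real change (`1` became `0`) has no effect anywhere in the declared ranges.
An exhaustive pass over the 320 declared inputs shows identical outputs.
As a probe, take x=2, y=-2, z=2: original runs t := 4 | u := 0 | v := 1 | iter i=2: | v := 0 | iter i=3: | v := 0 | iter i=4: | v := 0 | s := 1 | iter i=-2: | s := 1 | iter i=-1: | s := 1 | iter i=0: | s := 1 | iter i=1: | s := 1 | iter i=2: | s := 1 | iter i=3: | s := 1 | v := 0 | result -4; revised runs t := 4 | u := 0 | v := 1 | iter i=2: | v := 0 | iter i=3: | v := 0 | iter i=4: | v := 0 | s := 0 | iter i=-2: | s := 0 | iter i=-1: | s := 0 | iter i=0: | s := 0 | iter i=1: | s := 0 | iter i=2: | s := 0 | iter i=3: | s := 0 | v := 0 | result -4; both end at -4.
verdict: equivalent


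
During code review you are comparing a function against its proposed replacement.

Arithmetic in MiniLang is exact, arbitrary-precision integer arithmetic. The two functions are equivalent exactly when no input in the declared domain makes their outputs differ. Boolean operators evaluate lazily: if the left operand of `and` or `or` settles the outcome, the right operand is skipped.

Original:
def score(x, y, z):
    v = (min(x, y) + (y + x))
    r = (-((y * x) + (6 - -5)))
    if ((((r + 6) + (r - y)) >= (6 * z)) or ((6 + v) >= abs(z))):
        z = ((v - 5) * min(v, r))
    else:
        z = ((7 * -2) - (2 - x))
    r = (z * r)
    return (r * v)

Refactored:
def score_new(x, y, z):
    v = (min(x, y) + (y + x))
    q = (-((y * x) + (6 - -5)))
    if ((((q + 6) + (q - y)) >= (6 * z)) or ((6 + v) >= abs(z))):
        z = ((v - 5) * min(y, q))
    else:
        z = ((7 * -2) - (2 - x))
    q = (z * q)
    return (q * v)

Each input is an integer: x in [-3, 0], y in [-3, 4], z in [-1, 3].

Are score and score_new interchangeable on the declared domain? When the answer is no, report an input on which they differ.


There is a counterexample at x=-3, y=3, z=-1: 144 on one side, 96 on the other.
score: v := -3 | r := -2 | ((((r + 6) + (r - y)) >= (6 * z)) or ((6 + v) >= abs(z))): true | z := 24 | r := -48 | result 144
score_new: v := -3 | q := -2 | ((((q + 6) + (q - y)) >= (6 * z)) or ((6 + v) >= abs(z))): true | z := 16 | q := -32 | result 96
verdict: not equivalent; witness: x=-3, y=3, z=-1


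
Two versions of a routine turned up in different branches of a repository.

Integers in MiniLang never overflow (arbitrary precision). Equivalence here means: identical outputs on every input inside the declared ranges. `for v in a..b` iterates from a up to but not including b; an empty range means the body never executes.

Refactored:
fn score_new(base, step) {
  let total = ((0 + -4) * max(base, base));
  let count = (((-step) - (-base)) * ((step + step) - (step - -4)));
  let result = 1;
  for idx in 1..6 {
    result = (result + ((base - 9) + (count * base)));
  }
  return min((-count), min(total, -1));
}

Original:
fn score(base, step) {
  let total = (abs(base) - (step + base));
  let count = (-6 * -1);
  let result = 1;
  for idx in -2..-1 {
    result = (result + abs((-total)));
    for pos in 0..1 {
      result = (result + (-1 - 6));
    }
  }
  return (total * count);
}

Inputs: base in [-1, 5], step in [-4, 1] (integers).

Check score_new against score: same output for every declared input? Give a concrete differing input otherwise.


Run the pair on base=-1, step=-4.
score: total = 6; count = 6; result = 1; [idx=-2]; result = 7; [pos=0]; result = 0; return 36
score_new: total = 4; count = -24; result = 1; [idx=1]; result = 15; [idx=2]; result = 29; [idx=3]; result = 43; [idx=4]; result = 57; [idx=5]; result = 71; return -1
36 against -1: the behavior changed.
verdict: not equivalent; witness: base=-1, step=-4


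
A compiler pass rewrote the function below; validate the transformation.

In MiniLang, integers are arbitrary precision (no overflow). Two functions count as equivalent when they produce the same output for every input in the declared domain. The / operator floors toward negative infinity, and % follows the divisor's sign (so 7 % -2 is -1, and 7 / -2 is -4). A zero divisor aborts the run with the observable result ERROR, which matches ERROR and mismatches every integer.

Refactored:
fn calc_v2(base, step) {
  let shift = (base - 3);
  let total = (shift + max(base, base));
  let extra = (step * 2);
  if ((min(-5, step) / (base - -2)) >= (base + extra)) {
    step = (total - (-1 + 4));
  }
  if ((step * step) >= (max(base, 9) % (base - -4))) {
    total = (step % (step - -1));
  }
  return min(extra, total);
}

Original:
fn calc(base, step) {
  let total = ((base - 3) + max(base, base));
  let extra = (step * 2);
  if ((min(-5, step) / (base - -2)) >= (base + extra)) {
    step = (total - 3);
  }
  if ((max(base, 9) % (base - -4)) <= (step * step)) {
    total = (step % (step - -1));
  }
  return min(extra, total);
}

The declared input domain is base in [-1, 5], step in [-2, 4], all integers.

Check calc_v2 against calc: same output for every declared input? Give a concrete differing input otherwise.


Although arithmetic usage differs; local variable names differ; constant usage differs; comparison usage differs; statement counts differ, 49/49 inputs agree.
verdict: equivalent


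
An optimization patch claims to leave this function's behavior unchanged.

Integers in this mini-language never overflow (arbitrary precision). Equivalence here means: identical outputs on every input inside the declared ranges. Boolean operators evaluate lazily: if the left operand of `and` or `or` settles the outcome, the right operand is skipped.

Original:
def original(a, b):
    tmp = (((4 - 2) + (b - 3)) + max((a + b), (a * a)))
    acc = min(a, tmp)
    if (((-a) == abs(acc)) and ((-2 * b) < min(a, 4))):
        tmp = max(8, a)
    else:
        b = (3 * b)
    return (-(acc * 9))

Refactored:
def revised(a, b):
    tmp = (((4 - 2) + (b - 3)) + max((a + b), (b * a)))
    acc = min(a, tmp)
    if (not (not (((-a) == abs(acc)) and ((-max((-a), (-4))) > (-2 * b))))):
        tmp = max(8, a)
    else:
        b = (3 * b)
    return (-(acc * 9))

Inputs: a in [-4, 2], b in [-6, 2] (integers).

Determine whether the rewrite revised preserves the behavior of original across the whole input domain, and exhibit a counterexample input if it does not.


Evaluate both at a=-2, b=-6.
original: tmp=-3, then acc=-3, then (((-a) == abs(acc)) and ((-2 * b) < min(a, 4))) is false, then b=-18, then returns 27
revised: tmp=5, then acc=-2, then (not (not (((-a) == abs(acc)) and ((-max((-a), (-4))) > (-2 * b))))) is false, then b=-18, then returns 18
27 against 18: the behavior changed.
verdict: not equivalent; witness: a=-2, b=-6


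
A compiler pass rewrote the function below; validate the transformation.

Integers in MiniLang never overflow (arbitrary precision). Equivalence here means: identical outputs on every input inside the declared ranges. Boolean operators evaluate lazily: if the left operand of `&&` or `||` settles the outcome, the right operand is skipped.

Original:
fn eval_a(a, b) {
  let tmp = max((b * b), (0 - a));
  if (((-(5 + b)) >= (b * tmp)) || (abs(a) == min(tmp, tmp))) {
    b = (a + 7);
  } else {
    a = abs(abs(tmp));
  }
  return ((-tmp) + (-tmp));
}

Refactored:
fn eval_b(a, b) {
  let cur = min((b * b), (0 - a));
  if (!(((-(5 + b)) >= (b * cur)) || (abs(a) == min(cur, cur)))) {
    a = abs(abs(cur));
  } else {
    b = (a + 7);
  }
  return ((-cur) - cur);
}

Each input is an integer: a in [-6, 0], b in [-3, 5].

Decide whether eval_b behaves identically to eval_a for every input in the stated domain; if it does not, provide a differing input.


Not equivalent: a=-6, b=-3 separates them (-18 vs -12).
eval_a: tmp := 9 | (((-(5 + b)) >= (b * tmp)) || (abs(a) == min(tmp, tmp))): true | b := 1 | result -18
eval_b: cur := 6 | (!(((-(5 + b)) >= (b * cur)) || (abs(a) == min(cur, cur)))): false | b := 1 | result -12
verdict: not equivalent; witness: a=-6, b=-3


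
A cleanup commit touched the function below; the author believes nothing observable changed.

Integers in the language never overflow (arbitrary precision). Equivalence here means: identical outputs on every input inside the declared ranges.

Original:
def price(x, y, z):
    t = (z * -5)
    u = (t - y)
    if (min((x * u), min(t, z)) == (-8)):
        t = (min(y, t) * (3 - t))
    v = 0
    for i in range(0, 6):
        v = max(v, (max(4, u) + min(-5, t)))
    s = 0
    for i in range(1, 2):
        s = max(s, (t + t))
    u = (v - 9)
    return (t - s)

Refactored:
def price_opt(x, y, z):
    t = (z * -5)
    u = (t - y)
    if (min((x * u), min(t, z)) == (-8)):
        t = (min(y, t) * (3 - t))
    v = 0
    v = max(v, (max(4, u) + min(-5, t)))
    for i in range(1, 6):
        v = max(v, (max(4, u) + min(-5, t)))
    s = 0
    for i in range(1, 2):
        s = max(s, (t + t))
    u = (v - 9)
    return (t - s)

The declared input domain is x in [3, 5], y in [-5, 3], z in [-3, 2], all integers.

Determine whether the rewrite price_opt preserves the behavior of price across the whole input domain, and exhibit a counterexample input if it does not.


The two versions differ — the changes include loop structure differs; and statement counts differ; and constant usage differs; and min/max/abs usage differs; and arithmetic usage differs.
Tracing x=5, y=0, z=-2: price: t := 10 | u := 10 | (min((x * u), min(t, z)) == (-8)): false | v := 0 | iter i=0: | v := 5 | iter i=1: | v := 5 | iter i=2: | v := 5 | iter i=3: | v := 5 | iter i=4: | v := 5 | iter i=5: | v := 5 | s := 0 | iter i=1: | s := 20 | u := -4 | result -10 | price_opt: t := 10 | u := 10 | (min((x * u), min(t, z)) == (-8)): false | v := 0 | v := 5 | iter i=1: | v := 5 | iter i=2: | v := 5 | iter i=3: | v := 5 | iter i=4: | v := 5 | iter i=5: | v := 5 | s := 0 | iter i=1: | s := 20 | u := -4 | result -10 — matching result -10.
Checked all 162 inputs in the declared domain: the outputs agree on every one.
verdict: equivalent


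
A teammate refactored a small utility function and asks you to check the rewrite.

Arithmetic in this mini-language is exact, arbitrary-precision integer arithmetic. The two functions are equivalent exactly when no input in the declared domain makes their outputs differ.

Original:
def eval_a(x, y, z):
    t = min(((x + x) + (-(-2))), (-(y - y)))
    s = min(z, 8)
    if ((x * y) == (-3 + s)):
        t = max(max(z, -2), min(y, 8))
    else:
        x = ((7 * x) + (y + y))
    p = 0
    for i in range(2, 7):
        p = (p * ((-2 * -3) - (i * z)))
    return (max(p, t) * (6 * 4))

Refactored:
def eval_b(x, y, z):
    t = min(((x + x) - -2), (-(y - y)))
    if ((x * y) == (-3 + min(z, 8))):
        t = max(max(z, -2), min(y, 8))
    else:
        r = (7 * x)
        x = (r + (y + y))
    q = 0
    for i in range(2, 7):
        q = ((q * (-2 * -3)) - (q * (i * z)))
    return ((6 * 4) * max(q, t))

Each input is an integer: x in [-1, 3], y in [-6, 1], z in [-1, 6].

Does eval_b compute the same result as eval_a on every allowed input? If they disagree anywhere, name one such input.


Behavior is preserved: although local variable names differ; and arithmetic usage differs, the outputs never diverge.
Spot check at x=1, y=-1, z=4 — eval_a: t := 0 | s := 4 | ((x * y) == (-3 + s)): false | x := 5 | p := 0 | iter i=2: | p := 0 | iter i=3: | p := 0 | iter i=4: | p := 0 | iter i=5: | p := 0 | iter i=6: | p := 0 | result 0. eval_b: t := 0 | ((x * y) == (-3 + min(z, 8))): false | r := 7 | x := 5 | q := 0 | iter i=2: | q := 0 | iter i=3: | q := 0 | iter i=4: | q := 0 | iter i=5: | q := 0 | iter i=6: | q := 0 | result 0. Both give 0.
Sweeping the whole domain (320 inputs) finds no disagreement.
verdict: equivalent


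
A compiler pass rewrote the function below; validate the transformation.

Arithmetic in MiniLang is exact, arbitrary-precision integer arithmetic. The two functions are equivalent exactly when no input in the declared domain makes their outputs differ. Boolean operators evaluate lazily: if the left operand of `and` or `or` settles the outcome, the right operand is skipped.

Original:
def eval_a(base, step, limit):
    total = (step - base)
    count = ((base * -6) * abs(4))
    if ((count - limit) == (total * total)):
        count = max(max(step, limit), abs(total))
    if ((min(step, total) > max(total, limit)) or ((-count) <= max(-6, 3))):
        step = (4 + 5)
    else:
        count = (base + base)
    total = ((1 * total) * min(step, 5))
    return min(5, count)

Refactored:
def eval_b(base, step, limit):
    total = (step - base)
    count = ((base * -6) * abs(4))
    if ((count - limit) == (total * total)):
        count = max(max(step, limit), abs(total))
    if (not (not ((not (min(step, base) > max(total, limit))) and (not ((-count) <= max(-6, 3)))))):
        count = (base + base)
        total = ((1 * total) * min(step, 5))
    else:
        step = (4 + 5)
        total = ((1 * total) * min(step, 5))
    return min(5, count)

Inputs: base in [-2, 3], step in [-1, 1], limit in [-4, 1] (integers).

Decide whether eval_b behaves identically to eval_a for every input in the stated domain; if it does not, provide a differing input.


There is a counterexample at base=1, step=-1, limit=-4: 2 on one side, -24 on the other.
eval_a: total := -2 | count := -24 | ((count - limit) == (total * total)): false | ((min(step, total) > max(total, limit)) or ((-count) <= max(-6, 3))): false | count := 2 | total := 2 | result 2
eval_b: total := -2 | count := -24 | ((count - limit) == (total * total)): false | (not (not ((not (min(step, base) > max(total, limit))) and (not ((-count) <= max(-6, 3)))))): false | step := 9 | total := -10 | result -24
verdict: not equivalent; witness: base=1, step=-1, limit=-4
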